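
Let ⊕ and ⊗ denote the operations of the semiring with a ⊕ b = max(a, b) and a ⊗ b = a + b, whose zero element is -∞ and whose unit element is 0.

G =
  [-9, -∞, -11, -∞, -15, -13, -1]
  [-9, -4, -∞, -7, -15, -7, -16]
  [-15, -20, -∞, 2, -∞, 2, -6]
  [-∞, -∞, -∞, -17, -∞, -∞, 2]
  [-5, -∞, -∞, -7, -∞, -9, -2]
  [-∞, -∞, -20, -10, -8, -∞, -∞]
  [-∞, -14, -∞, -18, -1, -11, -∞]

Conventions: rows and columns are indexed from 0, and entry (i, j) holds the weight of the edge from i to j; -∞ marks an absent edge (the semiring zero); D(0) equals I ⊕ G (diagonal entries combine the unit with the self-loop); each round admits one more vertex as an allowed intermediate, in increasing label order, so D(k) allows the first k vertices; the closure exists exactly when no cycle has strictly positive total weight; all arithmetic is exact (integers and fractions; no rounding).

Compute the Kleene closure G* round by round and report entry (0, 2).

D(0):
  [0, -∞, -11, -∞, -15, -13, -1]
  [-9, 0, -∞, -7, -15, -7, -16]
  [-15, -20, 0, 2, -∞, 2, -6]
  [-∞, -∞, -∞, 0, -∞, -∞, 2]
  [-5, -∞, -∞, -7, 0, -9, -2]
  [-∞, -∞, -20, -10, -8, 0, -∞]
  [-∞, -14, -∞, -18, -1, -11, 0]
D(1):
  [0, -∞, -11, -∞, -15, -13, -1]
  [-9, 0, -20, -7, -15, -7, -10]
  [-15, -20, 0, 2, -30, 2, -6]
  [-∞, -∞, -∞, 0, -∞, -∞, 2]
  [-5, -∞, -16, -7, 0, -9, -2]
  [-∞, -∞, -20, -10, -8, 0, -∞]
  [-∞, -14, -∞, -18, -1, -11, 0]
D(2):
  [0, -∞, -11, -∞, -15, -13, -1]
  [-9, 0, -20, -7, -15, -7, -10]
  [-15, -20, 0, 2, -30, 2, -6]
  [-∞, -∞, -∞, 0, -∞, -∞, 2]
  [-5, -∞, -16, -7, 0, -9, -2]
  [-∞, -∞, -20, -10, -8, 0, -∞]
  [-23, -14, -34, -18, -1, -11, 0]
D(3):
  [0, -31, -11, -9, -15, -9, -1]
  [-9, 0, -20, -7, -15, -7, -10]
  [-15, -20, 0, 2, -30, 2, -6]
  [-∞, -∞, -∞, 0, -∞, -∞, 2]
  [-5, -36, -16, -7, 0, -9, -2]
  [-35, -40, -20, -10, -8, 0, -26]
  [-23, -14, -34, -18, -1, -11, 0]
D(4):
  [0, -31, -11, -9, -15, -9, -1]
  [-9, 0, -20, -7, -15, -7, -5]
  [-15, -20, 0, 2, -30, 2, 4]
  [-∞, -∞, -∞, 0, -∞, -∞, 2]
  [-5, -36, -16, -7, 0, -9, -2]
  [-35, -40, -20, -10, -8, 0, -8]
  [-23, -14, -34, -18, -1, -11, 0]
D(5):
  [0, -31, -11, -9, -15, -9, -1]
  [-9, 0, -20, -7, -15, -7, -5]
  [-15, -20, 0, 2, -30, 2, 4]
  [-∞, -∞, -∞, 0, -∞, -∞, 2]
  [-5, -36, -16, -7, 0, -9, -2]
  [-13, -40, -20, -10, -8, 0, -8]
  [-6, -14, -17, -8, -1, -10, 0]
D(6):
  [0, -31, -11, -9, -15, -9, -1]
  [-9, 0, -20, -7, -15, -7, -5]
  [-11, -20, 0, 2, -6, 2, 4]
  [-∞, -∞, -∞, 0, -∞, -∞, 2]
  [-5, -36, -16, -7, 0, -9, -2]
  [-13, -40, -20, -10, -8, 0, -8]
  [-6, -14, -17, -8, -1, -10, 0]
D(7):
  [0, -15, -11, -9, -2, -9, -1]
  [-9, 0, -20, -7, -6, -7, -5]
  [-2, -10, 0, 2, 3, 2, 4]
  [-4, -12, -15, 0, 1, -8, 2]
  [-5, -16, -16, -7, 0, -9, -2]
  [-13, -22, -20, -10, -8, 0, -8]
  [-6, -14, -17, -8, -1, -10, 0]
Answer: G*[0][2] = -11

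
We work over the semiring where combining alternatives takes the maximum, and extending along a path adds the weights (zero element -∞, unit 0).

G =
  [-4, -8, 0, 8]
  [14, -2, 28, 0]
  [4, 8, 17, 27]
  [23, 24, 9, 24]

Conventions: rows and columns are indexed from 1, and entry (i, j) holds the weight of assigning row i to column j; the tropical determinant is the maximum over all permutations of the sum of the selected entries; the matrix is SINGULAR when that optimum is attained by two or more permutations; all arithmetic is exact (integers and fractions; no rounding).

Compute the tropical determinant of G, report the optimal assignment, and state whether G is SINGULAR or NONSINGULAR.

σ = (1, 2, 3, 4): (-4) + (-2) + 17 + 24 = 35
σ = (1, 2, 4, 3): (-4) + (-2) + 27 + 9 = 30
σ = (1, 3, 2, 4): (-4) + 28 + 8 + 24 = 56
σ = (1, 3, 4, 2): (-4) + 28 + 27 + 24 = 75
σ = (1, 4, 2, 3): (-4) + 0 + 8 + 9 = 13
σ = (1, 4, 3, 2): (-4) + 0 + 17 + 24 = 37
σ = (2, 1, 3, 4): (-8) + 14 + 17 + 24 = 47
σ = (2, 1, 4, 3): (-8) + 14 + 27 + 9 = 42
σ = (2, 3, 1, 4): (-8) + 28 + 4 + 24 = 48
σ = (2, 3, 4, 1): (-8) + 28 + 27 + 23 = 70
σ = (2, 4, 1, 3): (-8) + 0 + 4 + 9 = 5
σ = (2, 4, 3, 1): (-8) + 0 + 17 + 23 = 32
σ = (3, 1, 2, 4): 0 + 14 + 8 + 24 = 46
σ = (3, 1, 4, 2): 0 + 14 + 27 + 24 = 65
σ = (3, 2, 1, 4): 0 + (-2) + 4 + 24 = 26
σ = (3, 2, 4, 1): 0 + (-2) + 27 + 23 = 48
σ = (3, 4, 1, 2): 0 + 0 + 4 + 24 = 28
σ = (3, 4, 2, 1): 0 + 0 + 8 + 23 = 31
σ = (4, 1, 2, 3): 8 + 14 + 8 + 9 = 39
σ = (4, 1, 3, 2): 8 + 14 + 17 + 24 = 63
σ = (4, 2, 1, 3): 8 + (-2) + 4 + 9 = 19
σ = (4, 2, 3, 1): 8 + (-2) + 17 + 23 = 46
σ = (4, 3, 1, 2): 8 + 28 + 4 + 24 = 64
σ = (4, 3, 2, 1): 8 + 28 + 8 + 23 = 67
Optimal value attained by: σ = (1, 3, 4, 2).
Answer: det⊕(G) = 75; verdict: NONSINGULAR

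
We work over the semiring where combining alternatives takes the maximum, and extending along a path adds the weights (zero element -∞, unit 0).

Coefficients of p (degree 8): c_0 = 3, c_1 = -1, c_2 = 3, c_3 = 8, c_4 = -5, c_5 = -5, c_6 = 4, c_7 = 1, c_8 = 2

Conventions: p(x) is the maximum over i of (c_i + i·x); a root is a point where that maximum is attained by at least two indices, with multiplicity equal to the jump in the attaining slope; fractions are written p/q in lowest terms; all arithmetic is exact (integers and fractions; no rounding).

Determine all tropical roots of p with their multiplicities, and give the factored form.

hull edge (i=0, c=3) to (i=3, c=8): slope 5/3, span 3
hull edge (i=3, c=8) to (i=8, c=2): slope -6/5, span 5
Factored form: p(x) = 2 ⊗ (x ⊕ (-5/3)) ⊗ (x ⊕ (-5/3)) ⊗ (x ⊕ (-5/3)) ⊗ (x ⊕ 6/5) ⊗ (x ⊕ 6/5) ⊗ (x ⊕ 6/5) ⊗ (x ⊕ 6/5) ⊗ (x ⊕ 6/5)
Answer: roots = -5/3 (mult 3), 6/5 (mult 5)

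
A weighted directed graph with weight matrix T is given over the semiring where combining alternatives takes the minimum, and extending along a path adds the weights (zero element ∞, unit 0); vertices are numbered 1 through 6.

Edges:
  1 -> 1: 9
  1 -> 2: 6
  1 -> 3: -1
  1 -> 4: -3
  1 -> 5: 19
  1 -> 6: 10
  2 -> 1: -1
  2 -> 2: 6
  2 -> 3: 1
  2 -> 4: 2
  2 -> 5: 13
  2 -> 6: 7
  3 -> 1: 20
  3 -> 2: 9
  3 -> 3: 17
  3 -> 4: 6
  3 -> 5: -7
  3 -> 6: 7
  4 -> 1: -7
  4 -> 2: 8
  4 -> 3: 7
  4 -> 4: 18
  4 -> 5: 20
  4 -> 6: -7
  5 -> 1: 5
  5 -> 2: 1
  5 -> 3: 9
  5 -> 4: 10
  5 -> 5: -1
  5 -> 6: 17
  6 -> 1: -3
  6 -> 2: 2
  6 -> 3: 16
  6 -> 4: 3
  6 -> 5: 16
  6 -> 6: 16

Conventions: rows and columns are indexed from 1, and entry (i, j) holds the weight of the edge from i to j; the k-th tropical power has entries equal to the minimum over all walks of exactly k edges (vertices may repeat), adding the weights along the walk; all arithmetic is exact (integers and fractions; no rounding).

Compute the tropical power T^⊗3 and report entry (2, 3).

T^⊗2:
  [-10, 5, 4, 5, -8, -10]
  [-5, 5, -2, -4, -6, -5]
  [-2, -6, 2, 3, -8, -1]
  [-10, -5, -8, -10, 0, 3]
  [0, 0, 2, 2, -2, 3]
  [-4, 3, -4, -6, 9, -4]
T^⊗3:
  [-13, -8, -11, -13, -9, -2]
  [-11, -5, -6, -8, -9, -11]
  [-7, -7, -5, -5, -9, -4]
  [-17, -4, -11, -13, -15, -17]
  [-5, -1, -1, -3, -5, -5]
  [-13, -2, -5, -7, -11, -13]
Key observation: the optimum is the walk 2->4->1->3, with weight 2 + (-7) + (-1) = -6.
Optimal value attained by: walk 2->4->1->3.
Answer: (T^⊗3)[2][3] = -6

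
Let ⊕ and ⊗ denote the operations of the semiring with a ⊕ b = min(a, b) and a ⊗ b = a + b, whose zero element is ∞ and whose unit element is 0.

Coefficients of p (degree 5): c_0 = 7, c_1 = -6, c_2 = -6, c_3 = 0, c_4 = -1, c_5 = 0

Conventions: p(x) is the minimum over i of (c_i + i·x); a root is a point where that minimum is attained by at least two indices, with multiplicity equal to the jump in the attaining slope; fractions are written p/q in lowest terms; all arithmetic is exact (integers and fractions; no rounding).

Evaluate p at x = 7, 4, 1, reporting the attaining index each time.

p(7) = min(7+0·7=7, -6+1·7=1, -6+2·7=8, 0+3·7=21, -1+4·7=27, 0+5·7=35) = 1 (attained by i=1)
p(4) = min(7+0·4=7, -6+1·4=-2, -6+2·4=2, 0+3·4=12, -1+4·4=15, 0+5·4=20) = -2 (attained by i=1)
p(1) = min(7+0·1=7, -6+1·1=-5, -6+2·1=-4, 0+3·1=3, -1+4·1=3, 0+5·1=5) = -5 (attained by i=1)
Answer: p(7) = 1; p(4) = -2; p(1) = -5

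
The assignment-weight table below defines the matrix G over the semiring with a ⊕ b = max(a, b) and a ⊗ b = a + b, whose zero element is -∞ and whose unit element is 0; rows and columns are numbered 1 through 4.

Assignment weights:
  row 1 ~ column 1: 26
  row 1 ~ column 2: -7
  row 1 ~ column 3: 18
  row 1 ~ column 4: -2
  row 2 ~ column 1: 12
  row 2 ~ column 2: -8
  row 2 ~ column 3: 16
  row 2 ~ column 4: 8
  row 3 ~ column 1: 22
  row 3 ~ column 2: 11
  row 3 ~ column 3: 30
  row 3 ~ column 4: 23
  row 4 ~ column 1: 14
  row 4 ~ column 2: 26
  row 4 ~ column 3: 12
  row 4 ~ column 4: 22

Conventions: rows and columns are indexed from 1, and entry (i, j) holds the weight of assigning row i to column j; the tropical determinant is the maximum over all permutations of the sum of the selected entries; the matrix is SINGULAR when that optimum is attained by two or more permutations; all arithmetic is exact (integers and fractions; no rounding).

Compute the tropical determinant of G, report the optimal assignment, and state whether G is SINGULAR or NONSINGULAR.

σ = (1, 2, 3, 4): 26 + (-8) + 30 + 22 = 70
σ = (1, 2, 4, 3): 26 + (-8) + 23 + 12 = 53
σ = (1, 3, 2, 4): 26 + 16 + 11 + 22 = 75
σ = (1, 3, 4, 2): 26 + 16 + 23 + 26 = 91
σ = (1, 4, 2, 3): 26 + 8 + 11 + 12 = 57
σ = (1, 4, 3, 2): 26 + 8 + 30 + 26 = 90
σ = (2, 1, 3, 4): (-7) + 12 + 30 + 22 = 57
σ = (2, 1, 4, 3): (-7) + 12 + 23 + 12 = 40
σ = (2, 3, 1, 4): (-7) + 16 + 22 + 22 = 53
σ = (2, 3, 4, 1): (-7) + 16 + 23 + 14 = 46
σ = (2, 4, 1, 3): (-7) + 8 + 22 + 12 = 35
σ = (2, 4, 3, 1): (-7) + 8 + 30 + 14 = 45
σ = (3, 1, 2, 4): 18 + 12 + 11 + 22 = 63
σ = (3, 1, 4, 2): 18 + 12 + 23 + 26 = 79
σ = (3, 2, 1, 4): 18 + (-8) + 22 + 22 = 54
σ = (3, 2, 4, 1): 18 + (-8) + 23 + 14 = 47
σ = (3, 4, 1, 2): 18 + 8 + 22 + 26 = 74
σ = (3, 4, 2, 1): 18 + 8 + 11 + 14 = 51
σ = (4, 1, 2, 3): (-2) + 12 + 11 + 12 = 33
σ = (4, 1, 3, 2): (-2) + 12 + 30 + 26 = 66
σ = (4, 2, 1, 3): (-2) + (-8) + 22 + 12 = 24
σ = (4, 2, 3, 1): (-2) + (-8) + 30 + 14 = 34
σ = (4, 3, 1, 2): (-2) + 16 + 22 + 26 = 62
σ = (4, 3, 2, 1): (-2) + 16 + 11 + 14 = 39
Optimal value attained by: σ = (1, 3, 4, 2).
Answer: det⊕(G) = 91; verdict: NONSINGULAR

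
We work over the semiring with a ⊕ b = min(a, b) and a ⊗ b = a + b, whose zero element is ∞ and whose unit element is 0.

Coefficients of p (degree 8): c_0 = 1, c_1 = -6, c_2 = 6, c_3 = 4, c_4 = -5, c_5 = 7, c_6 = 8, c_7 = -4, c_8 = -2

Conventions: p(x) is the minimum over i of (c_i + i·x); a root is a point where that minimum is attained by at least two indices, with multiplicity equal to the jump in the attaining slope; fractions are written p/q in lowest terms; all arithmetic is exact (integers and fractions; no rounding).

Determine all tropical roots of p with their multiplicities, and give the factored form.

hull edge (i=0, c=1) to (i=1, c=-6): slope -7, span 1
hull edge (i=1, c=-6) to (i=7, c=-4): slope 1/3, span 6
hull edge (i=7, c=-4) to (i=8, c=-2): slope 2, span 1
Factored form: p(x) = -2 ⊗ (x ⊕ (-2)) ⊗ (x ⊕ (-1/3)) ⊗ (x ⊕ (-1/3)) ⊗ (x ⊕ (-1/3)) ⊗ (x ⊕ (-1/3)) ⊗ (x ⊕ (-1/3)) ⊗ (x ⊕ (-1/3)) ⊗ (x ⊕ 7)
Answer: roots = -2 (mult 1), -1/3 (mult 6), 7 (mult 1)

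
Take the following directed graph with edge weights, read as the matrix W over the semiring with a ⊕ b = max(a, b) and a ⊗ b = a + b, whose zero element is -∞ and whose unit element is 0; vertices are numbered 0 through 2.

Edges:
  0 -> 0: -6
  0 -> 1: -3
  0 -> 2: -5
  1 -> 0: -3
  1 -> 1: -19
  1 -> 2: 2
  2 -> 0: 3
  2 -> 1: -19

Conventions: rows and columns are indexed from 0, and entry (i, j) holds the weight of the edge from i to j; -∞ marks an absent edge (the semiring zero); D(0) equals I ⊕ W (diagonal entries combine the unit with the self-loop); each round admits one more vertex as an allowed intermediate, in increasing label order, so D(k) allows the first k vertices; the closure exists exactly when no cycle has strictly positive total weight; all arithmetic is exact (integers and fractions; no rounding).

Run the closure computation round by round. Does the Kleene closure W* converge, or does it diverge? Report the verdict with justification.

D(0):
  [0, -3, -5]
  [-3, 0, 2]
  [3, -19, 0]
D(1):
  [0, -3, -5]
  [-3, 0, 2]
  [3, 0, 0]
Detection: at round 2, diagonal entry (2, 2) turns strictly positive.
Key observation: the cycle 2->0->1->2 has total weight 3 + (-3) + 2, which is strictly positive.
Answer: DIVERGES — positive cycle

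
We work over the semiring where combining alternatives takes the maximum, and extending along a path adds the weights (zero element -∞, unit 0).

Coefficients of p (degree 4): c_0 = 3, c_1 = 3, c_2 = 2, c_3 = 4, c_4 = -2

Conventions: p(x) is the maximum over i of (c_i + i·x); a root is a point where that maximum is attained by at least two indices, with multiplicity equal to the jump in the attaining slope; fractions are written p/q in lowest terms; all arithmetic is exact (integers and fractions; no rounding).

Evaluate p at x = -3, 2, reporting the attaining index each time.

p(-3) = max(3+0·(-3)=3, 3+1·(-3)=0, 2+2·(-3)=-4, 4+3·(-3)=-5, -2+4·(-3)=-14) = 3 (attained by i=0)
p(2) = max(3+0·2=3, 3+1·2=5, 2+2·2=6, 4+3·2=10, -2+4·2=6) = 10 (attained by i=3)
Answer: p(-3) = 3; p(2) = 10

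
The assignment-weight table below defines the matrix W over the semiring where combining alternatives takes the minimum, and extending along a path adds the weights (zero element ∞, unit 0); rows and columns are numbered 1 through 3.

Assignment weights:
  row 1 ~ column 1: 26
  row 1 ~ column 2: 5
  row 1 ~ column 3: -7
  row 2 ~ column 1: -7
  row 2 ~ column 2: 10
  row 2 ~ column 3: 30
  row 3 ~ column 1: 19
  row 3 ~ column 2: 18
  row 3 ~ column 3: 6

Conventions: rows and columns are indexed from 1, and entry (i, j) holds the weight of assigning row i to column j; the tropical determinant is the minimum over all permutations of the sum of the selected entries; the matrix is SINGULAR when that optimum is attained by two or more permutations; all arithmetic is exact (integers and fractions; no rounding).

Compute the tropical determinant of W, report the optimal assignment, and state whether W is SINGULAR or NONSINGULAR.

σ = (1, 2, 3): 26 + 10 + 6 = 42
σ = (1, 3, 2): 26 + 30 + 18 = 74
σ = (2, 1, 3): 5 + (-7) + 6 = 4
σ = (2, 3, 1): 5 + 30 + 19 = 54
σ = (3, 1, 2): (-7) + (-7) + 18 = 4
σ = (3, 2, 1): (-7) + 10 + 19 = 22
Optimal value attained by: σ = (2, 1, 3).
Answer: det⊕(W) = 4; verdict: SINGULAR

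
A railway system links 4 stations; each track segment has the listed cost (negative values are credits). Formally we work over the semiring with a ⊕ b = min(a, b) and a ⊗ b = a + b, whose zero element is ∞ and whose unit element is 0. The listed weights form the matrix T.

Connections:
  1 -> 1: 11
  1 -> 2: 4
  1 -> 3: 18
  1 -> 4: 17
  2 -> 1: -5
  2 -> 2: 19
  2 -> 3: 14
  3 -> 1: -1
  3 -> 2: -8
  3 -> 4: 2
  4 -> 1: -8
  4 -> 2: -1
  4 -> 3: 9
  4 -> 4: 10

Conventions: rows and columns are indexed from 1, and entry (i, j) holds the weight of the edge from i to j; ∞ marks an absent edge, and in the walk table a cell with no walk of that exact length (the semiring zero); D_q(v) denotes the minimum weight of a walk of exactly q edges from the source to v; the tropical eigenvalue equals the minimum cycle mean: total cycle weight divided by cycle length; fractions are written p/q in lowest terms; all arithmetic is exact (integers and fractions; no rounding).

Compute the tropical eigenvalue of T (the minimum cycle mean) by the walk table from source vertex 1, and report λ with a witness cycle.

q=0: [0, ∞, ∞, ∞]
q=1: [11, 4, 18, 17]
q=2: [-1, 10, 18, 20]
q=3: [5, 3, 17, 16]
q=4: [-2, 9, 17, 19]
Optimal cycle mean attained by: cycle 1->2->1, total 4 + (-5), length 2.
Answer: λ = -1/2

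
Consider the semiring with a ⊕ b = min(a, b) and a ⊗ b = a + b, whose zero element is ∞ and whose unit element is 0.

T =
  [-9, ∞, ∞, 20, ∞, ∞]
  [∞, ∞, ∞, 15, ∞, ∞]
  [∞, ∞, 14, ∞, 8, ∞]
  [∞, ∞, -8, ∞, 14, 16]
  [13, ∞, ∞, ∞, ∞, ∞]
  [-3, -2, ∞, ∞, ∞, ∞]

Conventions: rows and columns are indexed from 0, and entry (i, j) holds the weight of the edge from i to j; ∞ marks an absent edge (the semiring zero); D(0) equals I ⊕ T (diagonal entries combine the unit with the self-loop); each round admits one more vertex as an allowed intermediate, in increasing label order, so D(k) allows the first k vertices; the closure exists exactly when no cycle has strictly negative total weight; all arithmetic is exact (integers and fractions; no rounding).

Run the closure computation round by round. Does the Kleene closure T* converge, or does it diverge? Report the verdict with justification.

Detection: at round 0, diagonal entry (0, 0) turns strictly negative.
Key observation: the cycle 0->0 has total weight (-9), which is strictly negative.
Answer: DIVERGES — negative cycle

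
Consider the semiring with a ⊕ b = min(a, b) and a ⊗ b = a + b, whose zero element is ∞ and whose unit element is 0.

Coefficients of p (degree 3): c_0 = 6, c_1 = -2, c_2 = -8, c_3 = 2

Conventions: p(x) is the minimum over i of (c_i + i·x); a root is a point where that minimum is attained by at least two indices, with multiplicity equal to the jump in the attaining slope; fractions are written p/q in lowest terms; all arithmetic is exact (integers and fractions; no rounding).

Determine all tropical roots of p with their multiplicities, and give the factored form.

hull edge (i=0, c=6) to (i=1, c=-2): slope -8, span 1
hull edge (i=1, c=-2) to (i=2, c=-8): slope -6, span 1
hull edge (i=2, c=-8) to (i=3, c=2): slope 10, span 1
Factored form: p(x) = 2 ⊗ (x ⊕ (-10)) ⊗ (x ⊕ 6) ⊗ (x ⊕ 8)
Answer: roots = -10 (mult 1), 6 (mult 1), 8 (mult 1)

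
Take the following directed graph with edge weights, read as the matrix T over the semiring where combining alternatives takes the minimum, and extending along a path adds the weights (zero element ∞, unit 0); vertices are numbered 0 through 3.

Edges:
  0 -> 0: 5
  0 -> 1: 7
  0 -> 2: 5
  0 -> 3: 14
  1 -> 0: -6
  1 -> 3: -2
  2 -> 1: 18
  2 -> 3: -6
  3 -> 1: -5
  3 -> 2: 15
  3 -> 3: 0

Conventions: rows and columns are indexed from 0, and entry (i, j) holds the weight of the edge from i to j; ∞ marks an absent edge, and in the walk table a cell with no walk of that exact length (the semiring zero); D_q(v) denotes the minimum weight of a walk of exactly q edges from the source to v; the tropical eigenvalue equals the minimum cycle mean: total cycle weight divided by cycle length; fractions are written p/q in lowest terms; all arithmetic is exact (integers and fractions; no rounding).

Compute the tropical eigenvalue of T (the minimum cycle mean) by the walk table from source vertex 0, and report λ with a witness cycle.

q=0: [0, ∞, ∞, ∞]
q=1: [5, 7, 5, 14]
q=2: [1, 9, 10, -1]
q=3: [3, -6, 6, -1]
q=4: [-12, -6, 8, -8]
Optimal cycle mean attained by: cycle 1->3->1, total (-2) + (-5), length 2.
Answer: λ = -7/2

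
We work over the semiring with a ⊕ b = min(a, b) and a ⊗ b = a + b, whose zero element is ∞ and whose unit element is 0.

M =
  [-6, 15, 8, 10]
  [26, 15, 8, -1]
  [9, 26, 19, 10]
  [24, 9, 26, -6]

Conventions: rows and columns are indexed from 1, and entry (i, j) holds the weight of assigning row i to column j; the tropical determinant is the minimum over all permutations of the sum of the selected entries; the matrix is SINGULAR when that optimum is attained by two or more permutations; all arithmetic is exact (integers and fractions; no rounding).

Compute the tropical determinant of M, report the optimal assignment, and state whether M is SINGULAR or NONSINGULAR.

σ = (1, 2, 3, 4): (-6) + 15 + 19 + (-6) = 22
σ = (1, 2, 4, 3): (-6) + 15 + 10 + 26 = 45
σ = (1, 3, 2, 4): (-6) + 8 + 26 + (-6) = 22
σ = (1, 3, 4, 2): (-6) + 8 + 10 + 9 = 21
σ = (1, 4, 2, 3): (-6) + (-1) + 26 + 26 = 45
σ = (1, 4, 3, 2): (-6) + (-1) + 19 + 9 = 21
σ = (2, 1, 3, 4): 15 + 26 + 19 + (-6) = 54
σ = (2, 1, 4, 3): 15 + 26 + 10 + 26 = 77
σ = (2, 3, 1, 4): 15 + 8 + 9 + (-6) = 26
σ = (2, 3, 4, 1): 15 + 8 + 10 + 24 = 57
σ = (2, 4, 1, 3): 15 + (-1) + 9 + 26 = 49
σ = (2, 4, 3, 1): 15 + (-1) + 19 + 24 = 57
σ = (3, 1, 2, 4): 8 + 26 + 26 + (-6) = 54
σ = (3, 1, 4, 2): 8 + 26 + 10 + 9 = 53
σ = (3, 2, 1, 4): 8 + 15 + 9 + (-6) = 26
σ = (3, 2, 4, 1): 8 + 15 + 10 + 24 = 57
σ = (3, 4, 1, 2): 8 + (-1) + 9 + 9 = 25
σ = (3, 4, 2, 1): 8 + (-1) + 26 + 24 = 57
σ = (4, 1, 2, 3): 10 + 26 + 26 + 26 = 88
σ = (4, 1, 3, 2): 10 + 26 + 19 + 9 = 64
σ = (4, 2, 1, 3): 10 + 15 + 9 + 26 = 60
σ = (4, 2, 3, 1): 10 + 15 + 19 + 24 = 68
σ = (4, 3, 1, 2): 10 + 8 + 9 + 9 = 36
σ = (4, 3, 2, 1): 10 + 8 + 26 + 24 = 68
Optimal value attained by: σ = (1, 3, 4, 2).
Answer: det⊕(M) = 21; verdict: SINGULAR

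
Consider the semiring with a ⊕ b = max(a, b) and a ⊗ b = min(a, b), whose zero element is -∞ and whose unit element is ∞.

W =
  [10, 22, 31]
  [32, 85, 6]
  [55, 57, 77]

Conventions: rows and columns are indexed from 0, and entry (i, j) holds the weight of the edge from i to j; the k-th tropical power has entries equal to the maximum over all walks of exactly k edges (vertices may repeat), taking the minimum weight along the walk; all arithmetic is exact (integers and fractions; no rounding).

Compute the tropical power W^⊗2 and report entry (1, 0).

W^⊗2:
  [31, 31, 31]
  [32, 85, 31]
  [55, 57, 77]
Key observation: the optimum is the walk 1->1->0, with weight 85 min 32 = 32.
Optimal value attained by: walk 1->1->0.
Answer: (W^⊗2)[1][0] = 32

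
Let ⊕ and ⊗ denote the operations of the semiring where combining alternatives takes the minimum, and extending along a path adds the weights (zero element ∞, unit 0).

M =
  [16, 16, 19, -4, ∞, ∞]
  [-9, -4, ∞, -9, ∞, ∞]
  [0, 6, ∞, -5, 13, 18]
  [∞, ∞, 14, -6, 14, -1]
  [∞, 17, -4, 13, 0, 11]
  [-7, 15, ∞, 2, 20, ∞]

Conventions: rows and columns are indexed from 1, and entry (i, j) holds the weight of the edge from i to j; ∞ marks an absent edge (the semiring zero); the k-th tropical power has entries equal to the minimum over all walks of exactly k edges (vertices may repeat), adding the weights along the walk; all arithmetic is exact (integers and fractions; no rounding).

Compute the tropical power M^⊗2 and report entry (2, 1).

M^⊗2:
  [7, 12, 10, -10, 10, -5]
  [-13, -8, 5, -15, 5, -10]
  [-3, 2, 9, -11, 9, -6]
  [-8, 14, 8, -12, 8, -7]
  [-4, 2, -4, -9, 0, 11]
  [6, 9, 12, -11, 16, 1]
Key observation: the optimum is the walk 2->2->1, with weight (-4) + (-9) = -13.
Optimal value attained by: walk 2->2->1.
Answer: (M^⊗2)[2][1] = -13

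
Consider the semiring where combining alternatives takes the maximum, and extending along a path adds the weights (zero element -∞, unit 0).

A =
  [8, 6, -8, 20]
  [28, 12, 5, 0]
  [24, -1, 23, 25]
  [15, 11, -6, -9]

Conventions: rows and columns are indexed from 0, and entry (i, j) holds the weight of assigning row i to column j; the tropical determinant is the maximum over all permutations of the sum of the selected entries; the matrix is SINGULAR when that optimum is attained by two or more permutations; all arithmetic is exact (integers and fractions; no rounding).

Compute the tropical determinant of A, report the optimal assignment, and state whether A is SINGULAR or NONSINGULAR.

σ = (0, 1, 2, 3): 8 + 12 + 23 + (-9) = 34
σ = (0, 1, 3, 2): 8 + 12 + 25 + (-6) = 39
σ = (0, 2, 1, 3): 8 + 5 + (-1) + (-9) = 3
σ = (0, 2, 3, 1): 8 + 5 + 25 + 11 = 49
σ = (0, 3, 1, 2): 8 + 0 + (-1) + (-6) = 1
σ = (0, 3, 2, 1): 8 + 0 + 23 + 11 = 42
σ = (1, 0, 2, 3): 6 + 28 + 23 + (-9) = 48
σ = (1, 0, 3, 2): 6 + 28 + 25 + (-6) = 53
σ = (1, 2, 0, 3): 6 + 5 + 24 + (-9) = 26
σ = (1, 2, 3, 0): 6 + 5 + 25 + 15 = 51
σ = (1, 3, 0, 2): 6 + 0 + 24 + (-6) = 24
σ = (1, 3, 2, 0): 6 + 0 + 23 + 15 = 44
σ = (2, 0, 1, 3): (-8) + 28 + (-1) + (-9) = 10
σ = (2, 0, 3, 1): (-8) + 28 + 25 + 11 = 56
σ = (2, 1, 0, 3): (-8) + 12 + 24 + (-9) = 19
σ = (2, 1, 3, 0): (-8) + 12 + 25 + 15 = 44
σ = (2, 3, 0, 1): (-8) + 0 + 24 + 11 = 27
σ = (2, 3, 1, 0): (-8) + 0 + (-1) + 15 = 6
σ = (3, 0, 1, 2): 20 + 28 + (-1) + (-6) = 41
σ = (3, 0, 2, 1): 20 + 28 + 23 + 11 = 82
σ = (3, 1, 0, 2): 20 + 12 + 24 + (-6) = 50
σ = (3, 1, 2, 0): 20 + 12 + 23 + 15 = 70
σ = (3, 2, 0, 1): 20 + 5 + 24 + 11 = 60
σ = (3, 2, 1, 0): 20 + 5 + (-1) + 15 = 39
Optimal value attained by: σ = (3, 0, 2, 1).
Answer: det⊕(A) = 82; verdict: NONSINGULAR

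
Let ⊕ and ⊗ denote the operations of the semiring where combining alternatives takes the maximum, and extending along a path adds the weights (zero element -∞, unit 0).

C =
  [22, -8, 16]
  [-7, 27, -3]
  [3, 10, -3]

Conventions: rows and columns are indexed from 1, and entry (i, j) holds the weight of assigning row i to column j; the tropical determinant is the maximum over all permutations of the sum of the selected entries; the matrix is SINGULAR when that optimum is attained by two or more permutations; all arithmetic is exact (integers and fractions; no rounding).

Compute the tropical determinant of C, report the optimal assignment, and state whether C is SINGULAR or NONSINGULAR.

σ = (1, 2, 3): 22 + 27 + (-3) = 46
σ = (1, 3, 2): 22 + (-3) + 10 = 29
σ = (2, 1, 3): (-8) + (-7) + (-3) = -18
σ = (2, 3, 1): (-8) + (-3) + 3 = -8
σ = (3, 1, 2): 16 + (-7) + 10 = 19
σ = (3, 2, 1): 16 + 27 + 3 = 46
Optimal value attained by: σ = (1, 2, 3).
Answer: det⊕(C) = 46; verdict: SINGULAR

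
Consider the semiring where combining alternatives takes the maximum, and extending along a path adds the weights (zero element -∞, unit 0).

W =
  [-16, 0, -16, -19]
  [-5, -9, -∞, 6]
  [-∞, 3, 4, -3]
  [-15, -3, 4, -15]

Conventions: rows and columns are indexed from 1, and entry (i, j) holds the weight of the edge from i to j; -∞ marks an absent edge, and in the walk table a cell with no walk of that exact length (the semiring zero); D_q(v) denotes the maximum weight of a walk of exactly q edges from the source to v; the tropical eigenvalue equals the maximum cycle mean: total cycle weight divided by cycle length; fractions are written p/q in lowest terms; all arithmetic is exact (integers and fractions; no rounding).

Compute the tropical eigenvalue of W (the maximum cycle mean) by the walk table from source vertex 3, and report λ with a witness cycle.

q=0: [-∞, -∞, 0, -∞]
q=1: [-∞, 3, 4, -3]
q=2: [-2, 7, 8, 9]
q=3: [2, 11, 13, 13]
q=4: [6, 16, 17, 17]
Optimal cycle mean attained by: cycle 2->4->3->2, total 6 + 4 + 3, length 3.
Answer: λ = 13/3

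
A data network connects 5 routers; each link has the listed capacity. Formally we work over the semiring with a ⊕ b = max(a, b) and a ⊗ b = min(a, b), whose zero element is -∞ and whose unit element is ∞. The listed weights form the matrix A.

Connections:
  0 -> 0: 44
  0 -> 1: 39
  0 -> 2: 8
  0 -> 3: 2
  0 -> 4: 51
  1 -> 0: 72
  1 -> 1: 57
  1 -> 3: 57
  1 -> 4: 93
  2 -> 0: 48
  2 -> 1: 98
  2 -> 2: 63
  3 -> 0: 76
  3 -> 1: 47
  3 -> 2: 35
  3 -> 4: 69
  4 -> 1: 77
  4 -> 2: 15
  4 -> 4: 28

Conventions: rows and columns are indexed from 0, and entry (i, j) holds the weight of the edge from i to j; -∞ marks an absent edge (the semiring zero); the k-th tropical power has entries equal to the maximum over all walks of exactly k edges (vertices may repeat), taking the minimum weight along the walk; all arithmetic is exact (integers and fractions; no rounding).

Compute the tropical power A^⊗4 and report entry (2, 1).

A^⊗2:
  [44, 51, 15, 39, 44]
  [57, 77, 35, 57, 57]
  [72, 63, 63, 57, 93]
  [47, 69, 35, 47, 51]
  [72, 57, 15, 57, 77]
A^⊗3:
  [51, 51, 35, 51, 51]
  [72, 57, 35, 57, 77]
  [63, 77, 63, 57, 63]
  [69, 57, 35, 57, 69]
  [57, 77, 35, 57, 57]
A^⊗4:
  [51, 51, 35, 51, 51]
  [57, 77, 35, 57, 57]
  [72, 63, 63, 57, 77]
  [57, 69, 35, 57, 57]
  [72, 57, 35, 57, 77]
Key observation: the optimum is the walk 2->2->1->4->1, with weight 63 min 98 min 93 min 77 = 63.
Optimal value attained by: walk 2->2->1->4->1.
Answer: (A^⊗4)[2][1] = 63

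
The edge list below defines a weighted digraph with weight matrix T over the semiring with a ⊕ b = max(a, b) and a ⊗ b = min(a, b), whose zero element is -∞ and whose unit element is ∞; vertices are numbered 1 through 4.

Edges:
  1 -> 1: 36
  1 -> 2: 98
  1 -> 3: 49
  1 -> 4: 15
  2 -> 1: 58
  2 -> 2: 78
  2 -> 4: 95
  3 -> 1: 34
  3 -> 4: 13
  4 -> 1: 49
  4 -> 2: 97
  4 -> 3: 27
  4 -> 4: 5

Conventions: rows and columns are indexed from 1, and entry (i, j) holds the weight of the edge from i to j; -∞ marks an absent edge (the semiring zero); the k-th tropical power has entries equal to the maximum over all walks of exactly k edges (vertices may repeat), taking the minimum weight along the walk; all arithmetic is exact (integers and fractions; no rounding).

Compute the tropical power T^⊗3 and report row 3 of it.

T^⊗2:
  [58, 78, 36, 95]
  [58, 95, 49, 78]
  [34, 34, 34, 15]
  [58, 78, 49, 95]
T^⊗3:
  [58, 95, 49, 78]
  [58, 78, 49, 95]
  [34, 34, 34, 34]
  [58, 95, 49, 78]
Answer: row 3 of T^⊗3 = [34, 34, 34, 34]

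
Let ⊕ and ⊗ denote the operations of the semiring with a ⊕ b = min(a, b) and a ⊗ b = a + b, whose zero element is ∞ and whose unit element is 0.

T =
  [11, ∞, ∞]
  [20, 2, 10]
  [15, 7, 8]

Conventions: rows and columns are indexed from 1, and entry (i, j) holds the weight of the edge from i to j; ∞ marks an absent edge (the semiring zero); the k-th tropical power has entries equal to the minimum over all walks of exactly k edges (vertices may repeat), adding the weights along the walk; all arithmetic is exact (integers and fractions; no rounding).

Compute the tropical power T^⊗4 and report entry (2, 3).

T^⊗2:
  [22, ∞, ∞]
  [22, 4, 12]
  [23, 9, 16]
T^⊗3:
  [33, ∞, ∞]
  [24, 6, 14]
  [29, 11, 19]
T^⊗4:
  [44, ∞, ∞]
  [26, 8, 16]
  [31, 13, 21]
Key observation: the optimum is the walk 2->2->2->2->3, with weight 2 + 2 + 2 + 10 = 16.
Optimal value attained by: walk 2->2->2->2->3.
Answer: (T^⊗4)[2][3] = 16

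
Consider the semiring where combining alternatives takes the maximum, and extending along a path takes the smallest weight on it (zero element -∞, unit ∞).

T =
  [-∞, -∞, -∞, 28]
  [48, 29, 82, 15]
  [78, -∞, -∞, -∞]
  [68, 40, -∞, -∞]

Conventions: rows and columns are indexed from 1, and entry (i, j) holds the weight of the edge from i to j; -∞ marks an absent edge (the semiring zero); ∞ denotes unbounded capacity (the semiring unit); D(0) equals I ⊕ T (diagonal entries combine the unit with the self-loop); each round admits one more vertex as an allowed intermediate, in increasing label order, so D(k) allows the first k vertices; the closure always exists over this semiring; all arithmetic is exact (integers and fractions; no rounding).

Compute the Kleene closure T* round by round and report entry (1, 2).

D(0):
  [∞, -∞, -∞, 28]
  [48, ∞, 82, 15]
  [78, -∞, ∞, -∞]
  [68, 40, -∞, ∞]
D(1):
  [∞, -∞, -∞, 28]
  [48, ∞, 82, 28]
  [78, -∞, ∞, 28]
  [68, 40, -∞, ∞]
D(2):
  [∞, -∞, -∞, 28]
  [48, ∞, 82, 28]
  [78, -∞, ∞, 28]
  [68, 40, 40, ∞]
D(3):
  [∞, -∞, -∞, 28]
  [78, ∞, 82, 28]
  [78, -∞, ∞, 28]
  [68, 40, 40, ∞]
D(4):
  [∞, 28, 28, 28]
  [78, ∞, 82, 28]
  [78, 28, ∞, 28]
  [68, 40, 40, ∞]
Answer: T*[1][2] = 28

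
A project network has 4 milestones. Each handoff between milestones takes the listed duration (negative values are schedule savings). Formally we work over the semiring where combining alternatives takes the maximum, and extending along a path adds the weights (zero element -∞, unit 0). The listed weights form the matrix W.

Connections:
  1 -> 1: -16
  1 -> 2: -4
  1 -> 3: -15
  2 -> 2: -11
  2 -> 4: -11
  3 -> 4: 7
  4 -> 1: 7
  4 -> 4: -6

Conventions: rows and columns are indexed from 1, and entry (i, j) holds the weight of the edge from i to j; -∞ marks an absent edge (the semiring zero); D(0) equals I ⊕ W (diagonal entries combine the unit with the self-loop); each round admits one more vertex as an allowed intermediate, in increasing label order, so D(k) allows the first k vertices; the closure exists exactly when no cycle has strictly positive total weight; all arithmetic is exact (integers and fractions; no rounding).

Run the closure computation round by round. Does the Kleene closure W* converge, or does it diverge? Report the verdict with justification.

D(0):
  [0, -4, -15, -∞]
  [-∞, 0, -∞, -11]
  [-∞, -∞, 0, 7]
  [7, -∞, -∞, 0]
D(1):
  [0, -4, -15, -∞]
  [-∞, 0, -∞, -11]
  [-∞, -∞, 0, 7]
  [7, 3, -8, 0]
D(2):
  [0, -4, -15, -15]
  [-∞, 0, -∞, -11]
  [-∞, -∞, 0, 7]
  [7, 3, -8, 0]
D(3):
  [0, -4, -15, -8]
  [-∞, 0, -∞, -11]
  [-∞, -∞, 0, 7]
  [7, 3, -8, 0]
D(4):
  [0, -4, -15, -8]
  [-4, 0, -19, -11]
  [14, 10, 0, 7]
  [7, 3, -8, 0]
Key observation: every diagonal entry stays at the unit through all rounds, so no improving cycle exists.
Answer: CONVERGES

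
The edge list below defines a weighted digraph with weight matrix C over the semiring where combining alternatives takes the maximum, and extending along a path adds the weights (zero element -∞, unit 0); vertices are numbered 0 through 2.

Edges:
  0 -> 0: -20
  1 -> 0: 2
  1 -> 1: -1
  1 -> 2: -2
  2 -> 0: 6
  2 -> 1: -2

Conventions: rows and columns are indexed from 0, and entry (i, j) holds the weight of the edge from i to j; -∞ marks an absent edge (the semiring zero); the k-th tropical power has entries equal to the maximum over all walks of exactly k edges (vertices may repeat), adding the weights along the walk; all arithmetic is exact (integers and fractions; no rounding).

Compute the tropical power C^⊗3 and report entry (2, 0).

C^⊗2:
  [-40, -∞, -∞]
  [4, -2, -3]
  [0, -3, -4]
C^⊗3:
  [-60, -∞, -∞]
  [3, -3, -4]
  [2, -4, -5]
Key observation: the optimum is the walk 2->1->2->0, with weight (-2) + (-2) + 6 = 2.
Optimal value attained by: walk 2->1->2->0.
Answer: (C^⊗3)[2][0] = 2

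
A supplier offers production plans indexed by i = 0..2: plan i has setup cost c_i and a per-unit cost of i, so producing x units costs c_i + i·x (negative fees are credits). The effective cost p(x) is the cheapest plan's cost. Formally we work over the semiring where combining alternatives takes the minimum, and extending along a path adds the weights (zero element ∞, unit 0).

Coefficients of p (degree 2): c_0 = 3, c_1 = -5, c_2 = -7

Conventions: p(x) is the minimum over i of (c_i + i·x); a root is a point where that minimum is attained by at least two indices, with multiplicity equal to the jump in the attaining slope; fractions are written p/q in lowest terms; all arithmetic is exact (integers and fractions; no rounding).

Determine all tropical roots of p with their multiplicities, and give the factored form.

hull edge (i=0, c=3) to (i=1, c=-5): slope -8, span 1
hull edge (i=1, c=-5) to (i=2, c=-7): slope -2, span 1
Factored form: p(x) = -7 ⊗ (x ⊕ 2) ⊗ (x ⊕ 8)
Answer: roots = 2 (mult 1), 8 (mult 1)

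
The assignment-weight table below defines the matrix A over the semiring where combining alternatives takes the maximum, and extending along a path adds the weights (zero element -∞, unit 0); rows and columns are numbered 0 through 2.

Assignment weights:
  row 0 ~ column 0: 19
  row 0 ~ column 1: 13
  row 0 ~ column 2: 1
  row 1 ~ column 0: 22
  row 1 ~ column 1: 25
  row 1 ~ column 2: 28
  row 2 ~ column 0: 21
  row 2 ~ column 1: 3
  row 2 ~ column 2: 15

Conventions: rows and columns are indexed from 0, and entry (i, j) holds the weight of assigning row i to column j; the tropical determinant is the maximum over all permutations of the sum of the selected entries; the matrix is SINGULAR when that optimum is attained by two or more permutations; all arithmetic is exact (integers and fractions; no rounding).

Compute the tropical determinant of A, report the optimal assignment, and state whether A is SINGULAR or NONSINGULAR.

σ = (0, 1, 2): 19 + 25 + 15 = 59
σ = (0, 2, 1): 19 + 28 + 3 = 50
σ = (1, 0, 2): 13 + 22 + 15 = 50
σ = (1, 2, 0): 13 + 28 + 21 = 62
σ = (2, 0, 1): 1 + 22 + 3 = 26
σ = (2, 1, 0): 1 + 25 + 21 = 47
Optimal value attained by: σ = (1, 2, 0).
Answer: det⊕(A) = 62; verdict: NONSINGULAR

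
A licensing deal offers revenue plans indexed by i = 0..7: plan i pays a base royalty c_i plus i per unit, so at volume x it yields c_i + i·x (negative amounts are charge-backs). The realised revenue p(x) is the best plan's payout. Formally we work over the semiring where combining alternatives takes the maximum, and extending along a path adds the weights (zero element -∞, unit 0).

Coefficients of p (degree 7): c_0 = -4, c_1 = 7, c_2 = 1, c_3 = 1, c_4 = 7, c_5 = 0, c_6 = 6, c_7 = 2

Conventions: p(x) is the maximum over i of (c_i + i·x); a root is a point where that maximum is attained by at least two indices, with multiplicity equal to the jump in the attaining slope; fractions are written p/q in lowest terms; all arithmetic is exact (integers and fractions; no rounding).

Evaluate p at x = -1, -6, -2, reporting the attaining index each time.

p(-1) = max(-4+0·(-1)=-4, 7+1·(-1)=6, 1+2·(-1)=-1, 1+3·(-1)=-2, 7+4·(-1)=3, 0+5·(-1)=-5, 6+6·(-1)=0, 2+7·(-1)=-5) = 6 (attained by i=1)
p(-6) = max(-4+0·(-6)=-4, 7+1·(-6)=1, 1+2·(-6)=-11, 1+3·(-6)=-17, 7+4·(-6)=-17, 0+5·(-6)=-30, 6+6·(-6)=-30, 2+7·(-6)=-40) = 1 (attained by i=1)
p(-2) = max(-4+0·(-2)=-4, 7+1·(-2)=5, 1+2·(-2)=-3, 1+3·(-2)=-5, 7+4·(-2)=-1, 0+5·(-2)=-10, 6+6·(-2)=-6, 2+7·(-2)=-12) = 5 (attained by i=1)
Answer: p(-1) = 6; p(-6) = 1; p(-2) = 5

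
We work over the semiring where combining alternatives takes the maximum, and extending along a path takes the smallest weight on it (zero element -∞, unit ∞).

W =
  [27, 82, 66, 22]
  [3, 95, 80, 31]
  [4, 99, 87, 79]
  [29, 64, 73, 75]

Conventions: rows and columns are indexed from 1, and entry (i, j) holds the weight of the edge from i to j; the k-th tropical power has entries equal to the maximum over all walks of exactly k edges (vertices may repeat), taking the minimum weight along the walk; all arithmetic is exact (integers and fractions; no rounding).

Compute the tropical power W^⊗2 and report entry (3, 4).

W^⊗2:
  [27, 82, 80, 66]
  [29, 95, 80, 79]
  [29, 95, 87, 79]
  [29, 73, 73, 75]
Key observation: the optimum is the walk 3->3->4, with weight 87 min 79 = 79.
Optimal value attained by: walk 3->3->4.
Answer: (W^⊗2)[3][4] = 79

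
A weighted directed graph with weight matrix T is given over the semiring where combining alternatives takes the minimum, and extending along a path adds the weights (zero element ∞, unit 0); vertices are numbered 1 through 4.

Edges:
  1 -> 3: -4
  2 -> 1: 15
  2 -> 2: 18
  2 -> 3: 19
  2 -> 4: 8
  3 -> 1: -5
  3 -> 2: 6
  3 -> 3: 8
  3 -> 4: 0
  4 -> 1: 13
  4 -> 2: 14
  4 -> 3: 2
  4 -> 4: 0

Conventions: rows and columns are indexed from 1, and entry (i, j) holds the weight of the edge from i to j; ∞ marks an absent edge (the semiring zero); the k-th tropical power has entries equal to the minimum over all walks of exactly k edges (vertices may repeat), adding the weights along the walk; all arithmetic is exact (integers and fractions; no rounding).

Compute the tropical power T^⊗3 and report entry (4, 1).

T^⊗2:
  [-9, 2, 4, -4]
  [14, 22, 10, 8]
  [3, 14, -9, 0]
  [-3, 8, 2, 0]
T^⊗3:
  [-1, 10, -13, -4]
  [5, 16, 10, 8]
  [-14, -3, -1, -9]
  [-3, 8, -7, 0]
Key observation: the optimum is the walk 4->4->3->1, with weight 0 + 2 + (-5) = -3.
Optimal value attained by: walk 4->4->3->1.
Answer: (T^⊗3)[4][1] = -3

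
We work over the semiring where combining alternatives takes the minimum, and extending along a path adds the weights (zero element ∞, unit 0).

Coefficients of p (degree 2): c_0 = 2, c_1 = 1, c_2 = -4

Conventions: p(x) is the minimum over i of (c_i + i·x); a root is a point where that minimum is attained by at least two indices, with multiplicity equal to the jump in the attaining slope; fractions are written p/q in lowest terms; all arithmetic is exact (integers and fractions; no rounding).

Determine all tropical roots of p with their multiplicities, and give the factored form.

hull edge (i=0, c=2) to (i=2, c=-4): slope -3, span 2
Factored form: p(x) = -4 ⊗ (x ⊕ 3) ⊗ (x ⊕ 3)
Answer: roots = 3 (mult 2)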